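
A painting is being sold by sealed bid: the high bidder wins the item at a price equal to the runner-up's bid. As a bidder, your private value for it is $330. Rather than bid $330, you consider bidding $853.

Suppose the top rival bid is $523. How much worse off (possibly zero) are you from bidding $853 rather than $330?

$193

Bidding your value $330: you lose (since $330 < $523). Payoff $0.
Bidding $853: you win and pay $523. Payoff $330 − $523 = −$193.
The competing bid $523 lies between your value and your inflated bid, so overbidding wins an item priced above your value.
Loss from deviating = $0 − (−$193) = $193.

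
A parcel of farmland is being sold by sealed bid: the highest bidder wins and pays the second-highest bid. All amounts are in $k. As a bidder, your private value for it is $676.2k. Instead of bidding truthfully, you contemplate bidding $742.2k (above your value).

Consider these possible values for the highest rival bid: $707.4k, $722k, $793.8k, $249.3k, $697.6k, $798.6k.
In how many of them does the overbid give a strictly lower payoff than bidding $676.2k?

The deviation hurts exactly when the highest competing bid lies strictly between $676.2k and $742.2k — overbidding then wins at a price above your value.
$707.4k: inside the interval → strictly worse (loss $31.2k).
$722k: inside the interval → strictly worse (loss $45.8k).
$793.8k: above both → same outcome either way.
$249.3k: below both → same outcome either way.
$697.6k: inside the interval → strictly worse (loss $21.4k).
$798.6k: above both → same outcome either way.
Count: 3.

3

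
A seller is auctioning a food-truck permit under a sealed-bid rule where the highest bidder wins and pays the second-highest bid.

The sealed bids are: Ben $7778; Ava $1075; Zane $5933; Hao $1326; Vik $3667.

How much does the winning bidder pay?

Highest bid: Ben at $7778, so Ben wins.
Second-highest bid: Zane at $5933 — that is the price the winner pays.

$5933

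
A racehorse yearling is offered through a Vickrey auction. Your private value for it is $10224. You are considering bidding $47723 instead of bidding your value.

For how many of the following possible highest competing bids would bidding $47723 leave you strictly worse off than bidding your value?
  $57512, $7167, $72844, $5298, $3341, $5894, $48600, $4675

0

The deviation hurts exactly when the highest competing bid lies strictly between $10224 and $47723 — overbidding then wins at a price above your value.
$57512: above both → same outcome either way.
$7167: below both → same outcome either way.
$72844: above both → same outcome either way.
$5298: below both → same outcome either way.
$3341: below both → same outcome either way.
$5894: below both → same outcome either way.
$48600: above both → same outcome either way.
$4675: below both → same outcome either way.
Count: 0.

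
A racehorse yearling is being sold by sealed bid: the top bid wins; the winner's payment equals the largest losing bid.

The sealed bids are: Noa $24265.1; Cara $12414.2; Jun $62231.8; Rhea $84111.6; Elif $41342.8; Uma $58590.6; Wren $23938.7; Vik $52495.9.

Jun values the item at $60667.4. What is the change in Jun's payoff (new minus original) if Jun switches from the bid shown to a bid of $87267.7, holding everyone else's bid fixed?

−$23444.2

The highest bid among the other bidders is $84111.6; Jun's bid doesn't change that.
Original bid $62231.8: Jun is not highest (top rival bid is $84111.6); payoff $0.
Alternative bid $87267.7: Jun is highest, pays the top rival bid $84111.6; payoff $60667.4 − $84111.6 = −$23444.2.
Change in payoff = −$23444.2 − ($0) = −$23444.2.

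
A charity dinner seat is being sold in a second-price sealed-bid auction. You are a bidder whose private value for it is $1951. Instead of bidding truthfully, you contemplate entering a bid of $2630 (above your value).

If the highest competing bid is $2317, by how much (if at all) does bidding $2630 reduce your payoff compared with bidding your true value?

Bidding your value $1951: you lose (since $1951 < $2317). Payoff $0.
Bidding $2630: you win and pay $2317. Payoff $1951 − $2317 = −$366.
The competing bid $2317 lies between your value and your inflated bid, so overbidding wins an item priced above your value.
Loss from deviating = $0 − (−$366) = $366.

$366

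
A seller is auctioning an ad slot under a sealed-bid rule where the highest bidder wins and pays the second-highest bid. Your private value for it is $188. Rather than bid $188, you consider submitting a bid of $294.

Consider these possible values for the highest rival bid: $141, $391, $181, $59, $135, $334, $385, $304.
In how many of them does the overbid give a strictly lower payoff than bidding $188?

0

The deviation hurts exactly when the highest competing bid lies strictly between $188 and $294 — overbidding then wins at a price above your value.
$141: below both → same outcome either way.
$391: above both → same outcome either way.
$181: below both → same outcome either way.
$59: below both → same outcome either way.
$135: below both → same outcome either way.
$334: above both → same outcome either way.
$385: above both → same outcome either way.
$304: above both → same outcome either way.
Count: 0.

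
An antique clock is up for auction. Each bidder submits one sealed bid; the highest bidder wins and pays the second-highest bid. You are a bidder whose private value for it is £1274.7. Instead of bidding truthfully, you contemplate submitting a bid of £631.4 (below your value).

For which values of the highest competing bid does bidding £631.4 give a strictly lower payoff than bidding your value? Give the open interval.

(£631.4, £1274.7)

If the competing bid is below £631.4, both bids win at the same price — no difference.
If it is above £1274.7, both bids lose — no difference.
If it lies strictly between £631.4 and £1274.7, bidding your value wins at a price below your value (positive payoff) while bidding £631.4 loses (payoff 0).
So the deviation strictly hurts on the open interval (£631.4, £1274.7).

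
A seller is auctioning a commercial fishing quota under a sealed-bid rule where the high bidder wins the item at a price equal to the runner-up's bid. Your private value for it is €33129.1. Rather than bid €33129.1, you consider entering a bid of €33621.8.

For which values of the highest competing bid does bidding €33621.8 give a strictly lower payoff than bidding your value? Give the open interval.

If the competing bid is below €33129.1, both bids win at the same price — no difference.
If it is above €33621.8, both bids lose — no difference.
If it lies strictly between €33129.1 and €33621.8, bidding your value loses (payoff 0) while bidding €33621.8 wins at a price above your value (payoff negative).
So the deviation strictly hurts on the open interval (€33129.1, €33621.8).

(€33129.1, €33621.8)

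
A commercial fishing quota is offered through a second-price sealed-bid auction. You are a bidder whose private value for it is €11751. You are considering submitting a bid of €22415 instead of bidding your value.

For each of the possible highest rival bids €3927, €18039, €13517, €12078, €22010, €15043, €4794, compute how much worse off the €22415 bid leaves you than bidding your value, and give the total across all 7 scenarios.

€21932

The deviation costs you only when the competing bid falls strictly between €11751 and €22415; elsewhere both bids give the same outcome.
€3927: outcomes coincide → loss €0.
€18039: truthful payoff €0, deviation payoff −€6288 → loss €6288.
€13517: truthful payoff €0, deviation payoff −€1766 → loss €1766.
€12078: truthful payoff €0, deviation payoff −€327 → loss €327.
€22010: truthful payoff €0, deviation payoff −€10259 → loss €10259.
€15043: truthful payoff €0, deviation payoff −€3292 → loss €3292.
€4794: outcomes coincide → loss €0.
Total loss = €6288 + €1766 + €327 + €10259 + €3292 = €21932.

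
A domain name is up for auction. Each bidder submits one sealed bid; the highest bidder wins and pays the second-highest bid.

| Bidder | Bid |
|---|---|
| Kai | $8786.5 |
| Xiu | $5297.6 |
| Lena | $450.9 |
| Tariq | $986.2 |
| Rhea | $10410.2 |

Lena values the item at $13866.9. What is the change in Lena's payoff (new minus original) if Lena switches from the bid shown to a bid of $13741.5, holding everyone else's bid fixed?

The highest bid among the other bidders is $10410.2; Lena's bid doesn't change that.
Original bid $450.9: Lena is not highest (top rival bid is $10410.2); payoff $0.
Alternative bid $13741.5: Lena is highest, pays the top rival bid $10410.2; payoff $13866.9 − $10410.2 = $3456.7.
Change in payoff = $3456.7 − ($0) = $3456.7.

$3456.7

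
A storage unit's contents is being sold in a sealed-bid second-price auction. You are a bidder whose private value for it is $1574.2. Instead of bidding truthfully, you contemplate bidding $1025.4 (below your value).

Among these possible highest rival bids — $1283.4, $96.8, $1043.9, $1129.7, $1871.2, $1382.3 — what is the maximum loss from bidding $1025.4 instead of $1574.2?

$1283.4: truthful gives $290.8, deviation gives $0 → loss $290.8.
$96.8: same outcome either way → loss $0.
$1043.9: truthful gives $530.3, deviation gives $0 → loss $530.3.
$1129.7: truthful gives $444.5, deviation gives $0 → loss $444.5.
$1871.2: same outcome either way → loss $0.
$1382.3: truthful gives $191.9, deviation gives $0 → loss $191.9.
Maximum loss: $530.3.

$530.3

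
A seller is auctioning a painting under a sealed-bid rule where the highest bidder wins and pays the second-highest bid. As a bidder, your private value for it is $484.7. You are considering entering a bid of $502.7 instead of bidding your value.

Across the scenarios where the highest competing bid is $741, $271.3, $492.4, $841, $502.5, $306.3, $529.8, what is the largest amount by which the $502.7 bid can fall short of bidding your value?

$17.8

$741: same outcome either way → loss $0.
$271.3: same outcome either way → loss $0.
$492.4: truthful gives $0, deviation gives −$7.7 → loss $7.7.
$841: same outcome either way → loss $0.
$502.5: truthful gives $0, deviation gives −$17.8 → loss $17.8.
$306.3: same outcome either way → loss $0.
$529.8: same outcome either way → loss $0.
Maximum loss: $17.8.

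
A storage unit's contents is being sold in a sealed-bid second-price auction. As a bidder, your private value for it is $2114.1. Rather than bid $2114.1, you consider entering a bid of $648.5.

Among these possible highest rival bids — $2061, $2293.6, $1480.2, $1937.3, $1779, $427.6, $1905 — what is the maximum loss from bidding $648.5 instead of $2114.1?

$2061: truthful gives $53.1, deviation gives $0 → loss $53.1.
$2293.6: same outcome either way → loss $0.
$1480.2: truthful gives $633.9, deviation gives $0 → loss $633.9.
$1937.3: truthful gives $176.8, deviation gives $0 → loss $176.8.
$1779: truthful gives $335.1, deviation gives $0 → loss $335.1.
$427.6: same outcome either way → loss $0.
$1905: truthful gives $209.1, deviation gives $0 → loss $209.1.
Maximum loss: $633.9.

$633.9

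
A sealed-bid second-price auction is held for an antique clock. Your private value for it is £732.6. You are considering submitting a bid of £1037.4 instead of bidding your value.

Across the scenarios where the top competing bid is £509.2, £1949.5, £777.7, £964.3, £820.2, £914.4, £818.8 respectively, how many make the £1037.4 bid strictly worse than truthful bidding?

The deviation hurts exactly when the highest competing bid lies strictly between £732.6 and £1037.4 — overbidding then wins at a price above your value.
£509.2: below both → same outcome either way.
£1949.5: above both → same outcome either way.
£777.7: inside the interval → strictly worse (loss £45.1).
£964.3: inside the interval → strictly worse (loss £231.7).
£820.2: inside the interval → strictly worse (loss £87.6).
£914.4: inside the interval → strictly worse (loss £181.8).
£818.8: inside the interval → strictly worse (loss £86.2).
Count: 5.

5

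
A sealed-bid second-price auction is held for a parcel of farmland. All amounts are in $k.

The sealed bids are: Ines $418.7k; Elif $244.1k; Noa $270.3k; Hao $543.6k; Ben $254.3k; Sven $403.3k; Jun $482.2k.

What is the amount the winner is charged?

$482.2k

Highest bid: Hao at $543.6k, so Hao wins.
Second-highest bid: Jun at $482.2k — that is the price the winner pays.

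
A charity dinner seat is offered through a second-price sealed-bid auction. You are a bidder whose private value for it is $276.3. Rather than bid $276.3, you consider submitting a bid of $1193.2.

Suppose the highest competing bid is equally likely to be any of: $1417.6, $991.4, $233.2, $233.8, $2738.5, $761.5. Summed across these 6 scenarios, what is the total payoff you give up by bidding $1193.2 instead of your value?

$1200.3

The deviation costs you only when the competing bid falls strictly between $276.3 and $1193.2; elsewhere both bids give the same outcome.
$1417.6: outcomes coincide → loss $0.
$991.4: truthful payoff $0, deviation payoff −$715.1 → loss $715.1.
$233.2: outcomes coincide → loss $0.
$233.8: outcomes coincide → loss $0.
$2738.5: outcomes coincide → loss $0.
$761.5: truthful payoff $0, deviation payoff −$485.2 → loss $485.2.
Total loss = $715.1 + $485.2 = $1200.3.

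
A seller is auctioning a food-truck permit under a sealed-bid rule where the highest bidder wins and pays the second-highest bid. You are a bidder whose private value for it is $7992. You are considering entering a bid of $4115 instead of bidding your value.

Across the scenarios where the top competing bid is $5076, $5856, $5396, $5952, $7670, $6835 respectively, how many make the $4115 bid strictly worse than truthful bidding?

The deviation hurts exactly when the highest competing bid lies strictly between $4115 and $7992 — underbidding then forfeits a profitable win.
$5076: inside the interval → strictly worse (loss $2916).
$5856: inside the interval → strictly worse (loss $2136).
$5396: inside the interval → strictly worse (loss $2596).
$5952: inside the interval → strictly worse (loss $2040).
$7670: inside the interval → strictly worse (loss $322).
$6835: inside the interval → strictly worse (loss $1157).
Count: 6.

6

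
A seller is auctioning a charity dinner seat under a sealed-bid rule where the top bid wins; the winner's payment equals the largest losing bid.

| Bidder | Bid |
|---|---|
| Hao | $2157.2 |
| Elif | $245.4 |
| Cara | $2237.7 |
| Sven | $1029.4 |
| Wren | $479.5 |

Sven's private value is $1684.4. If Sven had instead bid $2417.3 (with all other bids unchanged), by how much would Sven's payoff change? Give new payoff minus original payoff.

−$553.3

The highest bid among the other bidders is $2237.7; Sven's bid doesn't change that.
Original bid $1029.4: Sven is not highest (top rival bid is $2237.7); payoff $0.
Alternative bid $2417.3: Sven is highest, pays the top rival bid $2237.7; payoff $1684.4 − $2237.7 = −$553.3.
Change in payoff = −$553.3 − ($0) = −$553.3.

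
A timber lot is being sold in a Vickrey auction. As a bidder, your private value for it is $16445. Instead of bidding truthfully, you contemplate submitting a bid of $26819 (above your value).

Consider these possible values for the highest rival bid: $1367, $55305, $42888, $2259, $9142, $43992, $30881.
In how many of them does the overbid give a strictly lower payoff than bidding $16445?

0

The deviation hurts exactly when the highest competing bid lies strictly between $16445 and $26819 — overbidding then wins at a price above your value.
$1367: below both → same outcome either way.
$55305: above both → same outcome either way.
$42888: above both → same outcome either way.
$2259: below both → same outcome either way.
$9142: below both → same outcome either way.
$43992: above both → same outcome either way.
$30881: above both → same outcome either way.
Count: 0.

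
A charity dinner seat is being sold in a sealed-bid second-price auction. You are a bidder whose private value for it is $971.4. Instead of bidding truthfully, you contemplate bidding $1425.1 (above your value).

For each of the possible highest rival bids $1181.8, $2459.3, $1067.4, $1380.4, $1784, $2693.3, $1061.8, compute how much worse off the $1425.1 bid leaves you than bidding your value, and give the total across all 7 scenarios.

$805.8

The deviation costs you only when the competing bid falls strictly between $971.4 and $1425.1; elsewhere both bids give the same outcome.
$1181.8: truthful payoff $0, deviation payoff −$210.4 → loss $210.4.
$2459.3: outcomes coincide → loss $0.
$1067.4: truthful payoff $0, deviation payoff −$96 → loss $96.
$1380.4: truthful payoff $0, deviation payoff −$409 → loss $409.
$1784: outcomes coincide → loss $0.
$2693.3: outcomes coincide → loss $0.
$1061.8: truthful payoff $0, deviation payoff −$90.4 → loss $90.4.
Total loss = $210.4 + $96 + $409 + $90.4 = $805.8.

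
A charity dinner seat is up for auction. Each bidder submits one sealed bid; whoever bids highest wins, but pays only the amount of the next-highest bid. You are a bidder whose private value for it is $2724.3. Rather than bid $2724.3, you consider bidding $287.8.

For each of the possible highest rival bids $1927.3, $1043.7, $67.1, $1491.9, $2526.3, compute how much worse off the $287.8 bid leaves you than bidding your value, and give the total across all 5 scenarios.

$3908

The deviation costs you only when the competing bid falls strictly between $287.8 and $2724.3; elsewhere both bids give the same outcome.
$1927.3: truthful payoff $797, deviation payoff $0 → loss $797.
$1043.7: truthful payoff $1680.6, deviation payoff $0 → loss $1680.6.
$67.1: outcomes coincide → loss $0.
$1491.9: truthful payoff $1232.4, deviation payoff $0 → loss $1232.4.
$2526.3: truthful payoff $198, deviation payoff $0 → loss $198.
Total loss = $797 + $1680.6 + $1232.4 + $198 = $3908.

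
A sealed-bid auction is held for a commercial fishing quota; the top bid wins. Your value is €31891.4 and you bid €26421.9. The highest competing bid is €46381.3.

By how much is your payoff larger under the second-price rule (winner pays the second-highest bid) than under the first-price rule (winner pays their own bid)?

Your bid €26421.9 is below €46381.3, so you lose under either rule.
Payoff is €0 in both cases; difference = €0.

€0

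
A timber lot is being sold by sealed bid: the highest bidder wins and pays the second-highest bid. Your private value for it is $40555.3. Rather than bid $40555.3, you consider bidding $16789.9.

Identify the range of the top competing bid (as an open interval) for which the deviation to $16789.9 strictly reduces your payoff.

($16789.9, $40555.3)

If the competing bid is below $16789.9, both bids win at the same price — no difference.
If it is above $40555.3, both bids lose — no difference.
If it lies strictly between $16789.9 and $40555.3, bidding your value wins at a price below your value (positive payoff) while bidding $16789.9 loses (payoff 0).
So the deviation strictly hurts on the open interval ($16789.9, $40555.3).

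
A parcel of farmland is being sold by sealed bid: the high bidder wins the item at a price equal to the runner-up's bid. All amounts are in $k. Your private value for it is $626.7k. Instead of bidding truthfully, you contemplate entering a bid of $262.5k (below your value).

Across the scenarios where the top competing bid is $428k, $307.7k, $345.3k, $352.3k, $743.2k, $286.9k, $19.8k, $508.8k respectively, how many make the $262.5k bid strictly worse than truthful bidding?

6

The deviation hurts exactly when the highest competing bid lies strictly between $262.5k and $626.7k — underbidding then forfeits a profitable win.
$428k: inside the interval → strictly worse (loss $198.7k).
$307.7k: inside the interval → strictly worse (loss $319k).
$345.3k: inside the interval → strictly worse (loss $281.4k).
$352.3k: inside the interval → strictly worse (loss $274.4k).
$743.2k: above both → same outcome either way.
$286.9k: inside the interval → strictly worse (loss $339.8k).
$19.8k: below both → same outcome either way.
$508.8k: inside the interval → strictly worse (loss $117.9k).
Count: 6.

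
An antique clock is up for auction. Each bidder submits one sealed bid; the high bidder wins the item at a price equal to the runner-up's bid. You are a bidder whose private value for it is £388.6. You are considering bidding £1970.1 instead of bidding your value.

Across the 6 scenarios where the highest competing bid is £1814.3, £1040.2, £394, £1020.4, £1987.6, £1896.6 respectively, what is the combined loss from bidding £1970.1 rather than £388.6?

£4222.5

The deviation costs you only when the competing bid falls strictly between £388.6 and £1970.1; elsewhere both bids give the same outcome.
£1814.3: truthful payoff £0, deviation payoff −£1425.7 → loss £1425.7.
£1040.2: truthful payoff £0, deviation payoff −£651.6 → loss £651.6.
£394: truthful payoff £0, deviation payoff −£5.4 → loss £5.4.
£1020.4: truthful payoff £0, deviation payoff −£631.8 → loss £631.8.
£1987.6: outcomes coincide → loss £0.
£1896.6: truthful payoff £0, deviation payoff −£1508 → loss £1508.
Total loss = £1425.7 + £651.6 + £5.4 + £631.8 + £1508 = £4222.5.
Because the price is fixed by the runner-up's bid, deviating from your value can only change a good outcome into a bad one — never the reverse.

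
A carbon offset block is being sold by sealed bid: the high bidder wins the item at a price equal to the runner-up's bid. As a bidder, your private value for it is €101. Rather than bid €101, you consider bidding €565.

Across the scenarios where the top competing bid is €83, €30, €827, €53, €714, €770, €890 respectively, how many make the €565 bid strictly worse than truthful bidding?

The deviation hurts exactly when the highest competing bid lies strictly between €101 and €565 — overbidding then wins at a price above your value.
€83: below both → same outcome either way.
€30: below both → same outcome either way.
€827: above both → same outcome either way.
€53: below both → same outcome either way.
€714: above both → same outcome either way.
€770: above both → same outcome either way.
€890: above both → same outcome either way.
Count: 0.

0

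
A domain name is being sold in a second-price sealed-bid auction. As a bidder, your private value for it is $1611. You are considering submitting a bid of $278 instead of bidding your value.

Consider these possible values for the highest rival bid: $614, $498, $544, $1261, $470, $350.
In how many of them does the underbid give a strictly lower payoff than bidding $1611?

6

The deviation hurts exactly when the highest competing bid lies strictly between $278 and $1611 — underbidding then forfeits a profitable win.
$614: inside the interval → strictly worse (loss $997).
$498: inside the interval → strictly worse (loss $1113).
$544: inside the interval → strictly worse (loss $1067).
$1261: inside the interval → strictly worse (loss $350).
$470: inside the interval → strictly worse (loss $1141).
$350: inside the interval → strictly worse (loss $1261).
Count: 6.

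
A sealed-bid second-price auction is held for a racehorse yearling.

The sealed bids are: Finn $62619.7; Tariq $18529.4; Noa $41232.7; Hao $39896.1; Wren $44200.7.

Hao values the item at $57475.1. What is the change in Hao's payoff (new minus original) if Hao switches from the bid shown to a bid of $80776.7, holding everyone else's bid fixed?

−$5144.6

The highest bid among the other bidders is $62619.7; Hao's bid doesn't change that.
Original bid $39896.1: Hao is not highest (top rival bid is $62619.7); payoff $0.
Alternative bid $80776.7: Hao is highest, pays the top rival bid $62619.7; payoff $57475.1 − $62619.7 = −$5144.6.
Change in payoff = −$5144.6 − ($0) = −$5144.6.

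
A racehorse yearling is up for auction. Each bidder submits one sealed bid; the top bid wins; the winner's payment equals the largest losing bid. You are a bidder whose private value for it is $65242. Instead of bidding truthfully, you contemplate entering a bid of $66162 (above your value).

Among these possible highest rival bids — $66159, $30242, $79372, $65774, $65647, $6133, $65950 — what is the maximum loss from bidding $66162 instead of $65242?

$66159: truthful gives $0, deviation gives −$917 → loss $917.
$30242: same outcome either way → loss $0.
$79372: same outcome either way → loss $0.
$65774: truthful gives $0, deviation gives −$532 → loss $532.
$65647: truthful gives $0, deviation gives −$405 → loss $405.
$6133: same outcome either way → loss $0.
$65950: truthful gives $0, deviation gives −$708 → loss $708.
Maximum loss: $917.

$917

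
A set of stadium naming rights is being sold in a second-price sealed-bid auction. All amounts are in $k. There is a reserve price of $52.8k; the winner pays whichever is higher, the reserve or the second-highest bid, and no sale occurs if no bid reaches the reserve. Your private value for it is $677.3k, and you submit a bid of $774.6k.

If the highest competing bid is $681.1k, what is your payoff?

−$3.8k

Your bid $774.6k is the highest and exceeds the reserve.
Price = max(second-highest bid, reserve) = max($681.1k, $52.8k) = $681.1k.
Payoff = $677.3k − $681.1k = −$3.8k.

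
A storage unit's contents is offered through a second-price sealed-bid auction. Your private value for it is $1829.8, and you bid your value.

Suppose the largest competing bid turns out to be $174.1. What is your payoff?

$1655.7

Your bid $1829.8 exceeds the highest competing bid $174.1, so you win.
In a second-price auction the winner pays the second-highest bid, $174.1.
Payoff = value − price = $1829.8 − $174.1 = $1655.7.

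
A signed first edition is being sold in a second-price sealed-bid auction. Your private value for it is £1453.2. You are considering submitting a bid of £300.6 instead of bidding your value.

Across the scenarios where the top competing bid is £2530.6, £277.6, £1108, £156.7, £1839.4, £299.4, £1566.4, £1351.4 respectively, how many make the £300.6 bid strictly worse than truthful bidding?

2

The deviation hurts exactly when the highest competing bid lies strictly between £300.6 and £1453.2 — underbidding then forfeits a profitable win.
£2530.6: above both → same outcome either way.
£277.6: below both → same outcome either way.
£1108: inside the interval → strictly worse (loss £345.2).
£156.7: below both → same outcome either way.
£1839.4: above both → same outcome either way.
£299.4: below both → same outcome either way.
£1566.4: above both → same outcome either way.
£1351.4: inside the interval → strictly worse (loss £101.8).
Count: 2.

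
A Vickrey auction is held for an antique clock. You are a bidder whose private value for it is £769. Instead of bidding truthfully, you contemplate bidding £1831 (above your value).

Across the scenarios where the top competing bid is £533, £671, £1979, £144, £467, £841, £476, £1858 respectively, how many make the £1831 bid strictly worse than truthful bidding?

The deviation hurts exactly when the highest competing bid lies strictly between £769 and £1831 — overbidding then wins at a price above your value.
£533: below both → same outcome either way.
£671: below both → same outcome either way.
£1979: above both → same outcome either way.
£144: below both → same outcome either way.
£467: below both → same outcome either way.
£841: inside the interval → strictly worse (loss £72).
£476: below both → same outcome either way.
£1858: above both → same outcome either way.
Count: 1.

1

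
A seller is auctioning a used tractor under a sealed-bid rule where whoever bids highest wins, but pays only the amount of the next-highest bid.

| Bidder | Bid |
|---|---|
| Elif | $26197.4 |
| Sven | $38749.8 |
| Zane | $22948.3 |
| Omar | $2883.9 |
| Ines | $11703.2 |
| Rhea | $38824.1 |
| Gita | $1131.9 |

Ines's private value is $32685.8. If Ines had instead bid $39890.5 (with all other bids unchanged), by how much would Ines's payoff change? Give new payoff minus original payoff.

The highest bid among the other bidders is $38824.1; Ines's bid doesn't change that.
Original bid $11703.2: Ines is not highest (top rival bid is $38824.1); payoff $0.
Alternative bid $39890.5: Ines is highest, pays the top rival bid $38824.1; payoff $32685.8 − $38824.1 = −$6138.3.
Change in payoff = −$6138.3 − ($0) = −$6138.3.

−$6138.3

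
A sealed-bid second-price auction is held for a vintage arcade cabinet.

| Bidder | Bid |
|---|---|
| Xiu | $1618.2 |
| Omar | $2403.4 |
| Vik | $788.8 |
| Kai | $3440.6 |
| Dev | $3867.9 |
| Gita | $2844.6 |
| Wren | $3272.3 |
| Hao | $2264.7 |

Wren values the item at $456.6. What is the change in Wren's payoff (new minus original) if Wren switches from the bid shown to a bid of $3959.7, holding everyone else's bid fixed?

The highest bid among the other bidders is $3867.9; Wren's bid doesn't change that.
Original bid $3272.3: Wren is not highest (top rival bid is $3867.9); payoff $0.
Alternative bid $3959.7: Wren is highest, pays the top rival bid $3867.9; payoff $456.6 − $3867.9 = −$3411.3.
Change in payoff = −$3411.3 − ($0) = −$3411.3.

−$3411.3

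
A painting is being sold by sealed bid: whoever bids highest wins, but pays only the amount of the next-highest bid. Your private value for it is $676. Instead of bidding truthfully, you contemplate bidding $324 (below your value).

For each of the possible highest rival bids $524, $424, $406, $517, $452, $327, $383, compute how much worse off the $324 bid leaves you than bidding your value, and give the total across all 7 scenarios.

$1699

The deviation costs you only when the competing bid falls strictly between $324 and $676; elsewhere both bids give the same outcome.
$524: truthful payoff $152, deviation payoff $0 → loss $152.
$424: truthful payoff $252, deviation payoff $0 → loss $252.
$406: truthful payoff $270, deviation payoff $0 → loss $270.
$517: truthful payoff $159, deviation payoff $0 → loss $159.
$452: truthful payoff $224, deviation payoff $0 → loss $224.
$327: truthful payoff $349, deviation payoff $0 → loss $349.
$383: truthful payoff $293, deviation payoff $0 → loss $293.
Total loss = $152 + $252 + $270 + $159 + $224 + $349 + $293 = $1699.
In a second-price auction your bid sets only whether you win, not what you pay, so bidding your true value is weakly dominant.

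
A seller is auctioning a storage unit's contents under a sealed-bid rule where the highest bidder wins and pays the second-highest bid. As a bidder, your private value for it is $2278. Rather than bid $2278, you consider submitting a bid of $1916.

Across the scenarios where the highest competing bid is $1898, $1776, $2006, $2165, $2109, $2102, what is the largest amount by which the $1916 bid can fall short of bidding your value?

$272

$1898: same outcome either way → loss $0.
$1776: same outcome either way → loss $0.
$2006: truthful gives $272, deviation gives $0 → loss $272.
$2165: truthful gives $113, deviation gives $0 → loss $113.
$2109: truthful gives $169, deviation gives $0 → loss $169.
$2102: truthful gives $176, deviation gives $0 → loss $176.
Maximum loss: $272.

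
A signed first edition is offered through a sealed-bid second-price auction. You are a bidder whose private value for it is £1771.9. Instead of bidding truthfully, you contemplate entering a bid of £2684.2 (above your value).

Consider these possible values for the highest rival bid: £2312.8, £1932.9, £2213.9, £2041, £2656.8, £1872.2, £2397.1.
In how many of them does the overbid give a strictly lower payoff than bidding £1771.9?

The deviation hurts exactly when the highest competing bid lies strictly between £1771.9 and £2684.2 — overbidding then wins at a price above your value.
£2312.8: inside the interval → strictly worse (loss £540.9).
£1932.9: inside the interval → strictly worse (loss £161).
£2213.9: inside the interval → strictly worse (loss £442).
£2041: inside the interval → strictly worse (loss £269.1).
£2656.8: inside the interval → strictly worse (loss £884.9).
£1872.2: inside the interval → strictly worse (loss £100.3).
£2397.1: inside the interval → strictly worse (loss £625.2).
Count: 7.

7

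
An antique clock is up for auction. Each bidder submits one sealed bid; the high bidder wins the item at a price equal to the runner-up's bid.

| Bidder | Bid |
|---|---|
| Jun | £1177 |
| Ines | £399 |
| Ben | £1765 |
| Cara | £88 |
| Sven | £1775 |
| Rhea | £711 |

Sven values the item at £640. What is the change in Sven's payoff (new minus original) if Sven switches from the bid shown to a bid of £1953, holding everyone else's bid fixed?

The highest bid among the other bidders is £1765; Sven's bid doesn't change that.
Original bid £1775: Sven is highest, pays the top rival bid £1765; payoff £640 − £1765 = −£1125.
Alternative bid £1953: Sven is highest, pays the top rival bid £1765; payoff £640 − £1765 = −£1125.
Change in payoff = −£1125 − (−£1125) = £0.

£0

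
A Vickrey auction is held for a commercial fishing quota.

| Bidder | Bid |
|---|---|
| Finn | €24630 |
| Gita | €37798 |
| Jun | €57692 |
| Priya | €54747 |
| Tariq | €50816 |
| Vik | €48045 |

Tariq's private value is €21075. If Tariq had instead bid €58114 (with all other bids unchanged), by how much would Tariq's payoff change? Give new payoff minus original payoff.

The highest bid among the other bidders is €57692; Tariq's bid doesn't change that.
Original bid €50816: Tariq is not highest (top rival bid is €57692); payoff €0.
Alternative bid €58114: Tariq is highest, pays the top rival bid €57692; payoff €21075 − €57692 = −€36617.
Change in payoff = −€36617 − (€0) = −€36617.

−€36617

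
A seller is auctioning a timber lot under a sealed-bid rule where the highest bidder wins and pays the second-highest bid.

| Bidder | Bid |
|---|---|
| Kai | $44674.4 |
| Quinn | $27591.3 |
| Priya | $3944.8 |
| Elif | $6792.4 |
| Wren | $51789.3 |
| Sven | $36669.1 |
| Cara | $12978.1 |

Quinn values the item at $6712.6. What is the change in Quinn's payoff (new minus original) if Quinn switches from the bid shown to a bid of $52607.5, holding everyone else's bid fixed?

The highest bid among the other bidders is $51789.3; Quinn's bid doesn't change that.
Original bid $27591.3: Quinn is not highest (top rival bid is $51789.3); payoff $0.
Alternative bid $52607.5: Quinn is highest, pays the top rival bid $51789.3; payoff $6712.6 − $51789.3 = −$45076.7.
Change in payoff = −$45076.7 − ($0) = −$45076.7.

−$45076.7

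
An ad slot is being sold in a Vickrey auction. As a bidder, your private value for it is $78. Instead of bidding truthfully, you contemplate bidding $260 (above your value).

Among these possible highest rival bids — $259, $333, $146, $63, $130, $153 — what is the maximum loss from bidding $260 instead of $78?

$259: truthful gives $0, deviation gives −$181 → loss $181.
$333: same outcome either way → loss $0.
$146: truthful gives $0, deviation gives −$68 → loss $68.
$63: same outcome either way → loss $0.
$130: truthful gives $0, deviation gives −$52 → loss $52.
$153: truthful gives $0, deviation gives −$75 → loss $75.
Maximum loss: $181.

$181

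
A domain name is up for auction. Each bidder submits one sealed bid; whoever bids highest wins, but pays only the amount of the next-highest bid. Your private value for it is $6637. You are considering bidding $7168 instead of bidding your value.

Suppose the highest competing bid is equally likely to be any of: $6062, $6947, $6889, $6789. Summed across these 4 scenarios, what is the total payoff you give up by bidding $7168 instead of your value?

The deviation costs you only when the competing bid falls strictly between $6637 and $7168; elsewhere both bids give the same outcome.
$6062: outcomes coincide → loss $0.
$6947: truthful payoff $0, deviation payoff −$310 → loss $310.
$6889: truthful payoff $0, deviation payoff −$252 → loss $252.
$6789: truthful payoff $0, deviation payoff −$152 → loss $152.
Total loss = $310 + $252 + $152 = $714.

$714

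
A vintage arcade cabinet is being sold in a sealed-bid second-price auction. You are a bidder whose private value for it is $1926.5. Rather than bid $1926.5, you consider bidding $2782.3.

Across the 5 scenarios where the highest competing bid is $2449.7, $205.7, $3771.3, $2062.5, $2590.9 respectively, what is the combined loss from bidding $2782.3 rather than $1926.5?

The deviation costs you only when the competing bid falls strictly between $1926.5 and $2782.3; elsewhere both bids give the same outcome.
$2449.7: truthful payoff $0, deviation payoff −$523.2 → loss $523.2.
$205.7: outcomes coincide → loss $0.
$3771.3: outcomes coincide → loss $0.
$2062.5: truthful payoff $0, deviation payoff −$136 → loss $136.
$2590.9: truthful payoff $0, deviation payoff −$664.4 → loss $664.4.
Total loss = $523.2 + $136 + $664.4 = $1323.6.

$1323.6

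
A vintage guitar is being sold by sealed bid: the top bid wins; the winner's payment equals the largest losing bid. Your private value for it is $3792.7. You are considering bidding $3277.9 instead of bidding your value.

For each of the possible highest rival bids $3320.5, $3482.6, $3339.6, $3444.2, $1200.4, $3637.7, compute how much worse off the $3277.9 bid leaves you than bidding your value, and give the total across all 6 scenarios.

$1738.9

The deviation costs you only when the competing bid falls strictly between $3277.9 and $3792.7; elsewhere both bids give the same outcome.
$3320.5: truthful payoff $472.2, deviation payoff $0 → loss $472.2.
$3482.6: truthful payoff $310.1, deviation payoff $0 → loss $310.1.
$3339.6: truthful payoff $453.1, deviation payoff $0 → loss $453.1.
$3444.2: truthful payoff $348.5, deviation payoff $0 → loss $348.5.
$1200.4: outcomes coincide → loss $0.
$3637.7: truthful payoff $155, deviation payoff $0 → loss $155.
Total loss = $472.2 + $310.1 + $453.1 + $348.5 + $155 = $1738.9.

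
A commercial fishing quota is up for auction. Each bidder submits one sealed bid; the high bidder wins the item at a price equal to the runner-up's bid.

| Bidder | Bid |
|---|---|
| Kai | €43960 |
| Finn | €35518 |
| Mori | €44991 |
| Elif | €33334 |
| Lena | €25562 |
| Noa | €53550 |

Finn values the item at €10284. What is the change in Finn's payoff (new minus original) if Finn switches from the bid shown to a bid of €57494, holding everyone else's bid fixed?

The highest bid among the other bidders is €53550; Finn's bid doesn't change that.
Original bid €35518: Finn is not highest (top rival bid is €53550); payoff €0.
Alternative bid €57494: Finn is highest, pays the top rival bid €53550; payoff €10284 − €53550 = −€43266.
Change in payoff = −€43266 − (€0) = −€43266.

−€43266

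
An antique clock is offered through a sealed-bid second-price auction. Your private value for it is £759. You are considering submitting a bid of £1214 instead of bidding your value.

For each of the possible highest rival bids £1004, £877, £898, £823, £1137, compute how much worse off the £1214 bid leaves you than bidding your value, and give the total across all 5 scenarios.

The deviation costs you only when the competing bid falls strictly between £759 and £1214; elsewhere both bids give the same outcome.
£1004: truthful payoff £0, deviation payoff −£245 → loss £245.
£877: truthful payoff £0, deviation payoff −£118 → loss £118.
£898: truthful payoff £0, deviation payoff −£139 → loss £139.
£823: truthful payoff £0, deviation payoff −£64 → loss £64.
£1137: truthful payoff £0, deviation payoff −£378 → loss £378.
Total loss = £245 + £118 + £139 + £64 + £378 = £944.

£944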